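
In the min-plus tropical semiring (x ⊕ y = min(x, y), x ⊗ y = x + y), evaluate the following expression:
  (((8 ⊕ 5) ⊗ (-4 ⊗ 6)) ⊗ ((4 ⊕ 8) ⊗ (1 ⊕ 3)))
(((8 ⊕ 5) ⊗ (-4 ⊗ 6)) ⊗ ((4 ⊕ 8) ⊗ (1 ⊕ 3))) = 12

Expand innermost to outermost. Recall ⊕ takes the minimum of its arguments and ⊗ takes their sum. Working out the expression (((8 ⊕ 5) ⊗ (-4 ⊗ 6)) ⊗ ((4 ⊕ 8) ⊗ (1 ⊕ 3))) gives 12.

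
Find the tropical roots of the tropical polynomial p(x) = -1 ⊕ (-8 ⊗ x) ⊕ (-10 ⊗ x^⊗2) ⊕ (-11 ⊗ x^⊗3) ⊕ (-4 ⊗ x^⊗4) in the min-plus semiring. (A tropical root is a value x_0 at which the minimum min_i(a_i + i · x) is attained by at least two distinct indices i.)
Roots: {-7, 1, 2, 7}

Each tropical root is a break point of the lower envelope of the lines y = a_i + i · x (there are 5 lines, with slopes 0, 1, ..., 4). Only the lines that attain the minimum somewhere contribute to roots; other lines are dominated. Here the surviving (envelope) indices are i = 4, i = 3, i = 2, i = 1, i = 0.
Intersections between consecutive envelope lines give the roots: for adjacent envelope indices i < j the intersection is x = (a_i − a_j) / (j − i). Reading off the sorted break points: {-7, 1, 2, 7}.
Verification: at each break x_0, at least two indices attain the minimum of min_i(a_i + i · x_0).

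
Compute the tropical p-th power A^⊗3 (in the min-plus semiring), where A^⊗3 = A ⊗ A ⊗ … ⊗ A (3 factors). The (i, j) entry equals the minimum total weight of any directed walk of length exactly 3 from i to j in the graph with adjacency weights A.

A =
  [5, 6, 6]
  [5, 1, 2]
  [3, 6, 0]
A^⊗3 =
  [9, 8, 6]
  [5, 3, 2]
  [3, 6, 0]

Each entry (A^⊗3)_ij equals the minimum over all length-3 walks i = v_0 → v_1 → … → v_3 = j of Σ_t A[v_t][v_{t+1}]. For example, for (i, j) = (0, 2) we minimise over 9 possible intermediate vertex sequences; the minimum is 6, attained along the walk 0 → 2 → 2 → 2.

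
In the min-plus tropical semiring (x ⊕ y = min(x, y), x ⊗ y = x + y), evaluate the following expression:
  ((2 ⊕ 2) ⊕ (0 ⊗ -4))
((2 ⊕ 2) ⊕ (0 ⊗ -4)) = -4

Expand innermost to outermost. Recall ⊕ takes the minimum of its arguments and ⊗ takes their sum. Working out the expression ((2 ⊕ 2) ⊕ (0 ⊗ -4)) gives -4.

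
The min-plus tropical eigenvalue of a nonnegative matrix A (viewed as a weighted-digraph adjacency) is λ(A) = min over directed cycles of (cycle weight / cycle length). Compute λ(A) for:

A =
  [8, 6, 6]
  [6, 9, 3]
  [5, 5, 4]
λ(A) = 4

Enumerate directed cycles and compute their means (weight / length). Sample:
  cycle 0 → 0: weight = 8, length = 1, mean = 8/1 ≈ 8.000
  cycle 1 → 1: weight = 9, length = 1, mean = 9/1 ≈ 9.000
  cycle 2 → 2: weight = 4, length = 1, mean = 4/1 ≈ 4.000
  cycle 0 → 1 → 0: weight = 12, length = 2, mean = 12/2 ≈ 6.000
  cycle 0 → 2 → 0: weight = 11, length = 2, mean = 11/2 ≈ 5.500
  cycle 1 → 0 → 1: weight = 12, length = 2, mean = 12/2 ≈ 6.000
Minimum mean = 4.000, attained e.g. along the cycle 2 → 2 with weight 4 and length 1. So λ(A) = 4/1 = 4.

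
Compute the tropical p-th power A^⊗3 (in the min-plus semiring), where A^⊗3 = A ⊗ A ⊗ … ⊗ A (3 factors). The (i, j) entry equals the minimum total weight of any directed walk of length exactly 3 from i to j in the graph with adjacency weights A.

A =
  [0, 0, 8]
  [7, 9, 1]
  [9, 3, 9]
A^⊗3 =
  [0, 0, 1]
  [7, 7, 5]
  [9, 7, 10]

Each entry (A^⊗3)_ij equals the minimum over all length-3 walks i = v_0 → v_1 → … → v_3 = j of Σ_t A[v_t][v_{t+1}]. For example, for (i, j) = (0, 2) we minimise over 9 possible intermediate vertex sequences; the minimum is 1, attained along the walk 0 → 0 → 1 → 2.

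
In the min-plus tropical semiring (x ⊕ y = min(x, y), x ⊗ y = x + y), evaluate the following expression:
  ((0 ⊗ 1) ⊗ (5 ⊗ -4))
((0 ⊗ 1) ⊗ (5 ⊗ -4)) = 2

Expand innermost to outermost. Recall ⊕ takes the minimum of its arguments and ⊗ takes their sum. Working out the expression ((0 ⊗ 1) ⊗ (5 ⊗ -4)) gives 2.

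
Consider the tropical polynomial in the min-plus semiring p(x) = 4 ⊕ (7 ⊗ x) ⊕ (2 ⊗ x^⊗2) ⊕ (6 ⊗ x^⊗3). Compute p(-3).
p(-3) = -4

A tropical monomial a ⊗ x^⊗i evaluates to a + i · x. Evaluating each term at x = -3:
  Term 0 contributes 4 + 0 · -3 = 4
  Term 1 contributes 7 + 1 · -3 = 4
  Term 2 contributes 2 + 2 · -3 = -4
  Term 3 contributes 6 + 3 · -3 = -3
p(-3) = ⊕ of these = min[4, 4, -4, -3] = -4.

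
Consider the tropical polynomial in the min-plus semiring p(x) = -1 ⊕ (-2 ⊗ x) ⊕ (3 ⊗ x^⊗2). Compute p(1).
p(1) = -1

A tropical monomial a ⊗ x^⊗i evaluates to a + i · x. Evaluating each term at x = 1:
  Term 0 contributes -1 + 0 · 1 = -1
  Term 1 contributes -2 + 1 · 1 = -1
  Term 2 contributes 3 + 2 · 1 = 5
p(1) = ⊕ of these = min[-1, -1, 5] = -1.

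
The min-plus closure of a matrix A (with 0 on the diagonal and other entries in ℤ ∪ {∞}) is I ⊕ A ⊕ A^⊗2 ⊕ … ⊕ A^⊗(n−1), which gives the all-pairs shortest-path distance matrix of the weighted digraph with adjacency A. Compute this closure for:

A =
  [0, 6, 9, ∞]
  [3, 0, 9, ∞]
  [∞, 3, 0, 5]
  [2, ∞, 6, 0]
Closure =
  [0, 6, 9, 14]
  [3, 0, 9, 14]
  [6, 3, 0, 5]
  [2, 8, 6, 0]

This is the Floyd-Warshall all-pairs shortest-path computation. For each intermediate vertex k = 0, 1, …, 3, update dist[i][j] ← min(dist[i][j], dist[i][k] + dist[k][j]). The final matrix gives, for each (i, j), the minimum total weight of any directed path from i to j (possibly empty when i = j).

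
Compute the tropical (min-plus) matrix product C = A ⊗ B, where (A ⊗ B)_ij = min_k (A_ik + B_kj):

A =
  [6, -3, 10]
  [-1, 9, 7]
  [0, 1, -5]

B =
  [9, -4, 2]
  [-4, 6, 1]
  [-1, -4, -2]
A ⊗ B =
  [-7, 2, -2]
  [5, -5, 1]
  [-6, -9, -7]

Apply the min-plus product entry-by-entry:
  C[0][0] = min over k of (A[0][0] + B[0][0] = 6 + 9 = 15, A[0][1] + B[1][0] = -3 + -4 = -7, A[0][2] + B[2][0] = 10 + -1 = 9) = -7 (attained at k = 1)
  C[0][1] = min over k of (A[0][0] + B[0][1] = 6 + -4 = 2, A[0][1] + B[1][1] = -3 + 6 = 3, A[0][2] + B[2][1] = 10 + -4 = 6) = 2 (attained at k = 0)
  C[0][2] = min over k of (A[0][0] + B[0][2] = 6 + 2 = 8, A[0][1] + B[1][2] = -3 + 1 = -2, A[0][2] + B[2][2] = 10 + -2 = 8) = -2 (attained at k = 1)
  C[1][0] = min over k of (A[1][0] + B[0][0] = -1 + 9 = 8, A[1][1] + B[1][0] = 9 + -4 = 5, A[1][2] + B[2][0] = 7 + -1 = 6) = 5 (attained at k = 1)
  C[1][1] = min over k of (A[1][0] + B[0][1] = -1 + -4 = -5, A[1][1] + B[1][1] = 9 + 6 = 15, A[1][2] + B[2][1] = 7 + -4 = 3) = -5 (attained at k = 0)
  C[1][2] = min over k of (A[1][0] + B[0][2] = -1 + 2 = 1, A[1][1] + B[1][2] = 9 + 1 = 10, A[1][2] + B[2][2] = 7 + -2 = 5) = 1 (attained at k = 0)
  C[2][0] = min over k of (A[2][0] + B[0][0] = 0 + 9 = 9, A[2][1] + B[1][0] = 1 + -4 = -3, A[2][2] + B[2][0] = -5 + -1 = -6) = -6 (attained at k = 2)
  C[2][1] = min over k of (A[2][0] + B[0][1] = 0 + -4 = -4, A[2][1] + B[1][1] = 1 + 6 = 7, A[2][2] + B[2][1] = -5 + -4 = -9) = -9 (attained at k = 2)
  C[2][2] = min over k of (A[2][0] + B[0][2] = 0 + 2 = 2, A[2][1] + B[1][2] = 1 + 1 = 2, A[2][2] + B[2][2] = -5 + -2 = -7) = -7 (attained at k = 2)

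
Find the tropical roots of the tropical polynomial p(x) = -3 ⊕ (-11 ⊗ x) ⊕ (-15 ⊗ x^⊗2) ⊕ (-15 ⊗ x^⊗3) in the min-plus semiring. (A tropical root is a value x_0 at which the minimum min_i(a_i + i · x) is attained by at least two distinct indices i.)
Roots: {0, 4, 8}

Each tropical root is a break point of the lower envelope of the lines y = a_i + i · x (there are 4 lines, with slopes 0, 1, ..., 3). Only the lines that attain the minimum somewhere contribute to roots; other lines are dominated. Here the surviving (envelope) indices are i = 3, i = 2, i = 1, i = 0.
Intersections between consecutive envelope lines give the roots: for adjacent envelope indices i < j the intersection is x = (a_i − a_j) / (j − i). Reading off the sorted break points: {0, 4, 8}.
Verification: at each break x_0, at least two indices attain the minimum of min_i(a_i + i · x_0).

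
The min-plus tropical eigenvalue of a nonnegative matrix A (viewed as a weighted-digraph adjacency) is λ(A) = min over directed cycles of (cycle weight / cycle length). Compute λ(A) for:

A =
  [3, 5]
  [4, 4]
λ(A) = 3

Enumerate directed cycles and compute their means (weight / length). Sample:
  cycle 0 → 0: weight = 3, length = 1, mean = 3/1 ≈ 3.000
  cycle 1 → 1: weight = 4, length = 1, mean = 4/1 ≈ 4.000
  cycle 0 → 1 → 0: weight = 9, length = 2, mean = 9/2 ≈ 4.500
  cycle 1 → 0 → 1: weight = 9, length = 2, mean = 9/2 ≈ 4.500
Minimum mean = 3.000, attained e.g. along the cycle 0 → 0 with weight 3 and length 1. So λ(A) = 3/1 = 3.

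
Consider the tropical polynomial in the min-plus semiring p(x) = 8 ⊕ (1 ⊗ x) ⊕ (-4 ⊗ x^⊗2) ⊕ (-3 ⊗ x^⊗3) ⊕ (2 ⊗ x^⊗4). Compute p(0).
p(0) = -4

A tropical monomial a ⊗ x^⊗i evaluates to a + i · x. Evaluating each term at x = 0:
  Term 0 contributes 8 + 0 · 0 = 8
  Term 1 contributes 1 + 1 · 0 = 1
  Term 2 contributes -4 + 2 · 0 = -4
  Term 3 contributes -3 + 3 · 0 = -3
  Term 4 contributes 2 + 4 · 0 = 2
p(0) = ⊕ of these = min[8, 1, -4, -3, 2] = -4.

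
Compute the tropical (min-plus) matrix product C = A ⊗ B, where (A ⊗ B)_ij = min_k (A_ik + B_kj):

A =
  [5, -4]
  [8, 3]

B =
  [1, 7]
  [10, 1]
A ⊗ B =
  [6, -3]
  [9, 4]

Apply the min-plus product entry-by-entry:
  C[0][0] = min over k of (A[0][0] + B[0][0] = 5 + 1 = 6, A[0][1] + B[1][0] = -4 + 10 = 6) = 6 (attained at k = 0)
  C[0][1] = min over k of (A[0][0] + B[0][1] = 5 + 7 = 12, A[0][1] + B[1][1] = -4 + 1 = -3) = -3 (attained at k = 1)
  C[1][0] = min over k of (A[1][0] + B[0][0] = 8 + 1 = 9, A[1][1] + B[1][0] = 3 + 10 = 13) = 9 (attained at k = 0)
  C[1][1] = min over k of (A[1][0] + B[0][1] = 8 + 7 = 15, A[1][1] + B[1][1] = 3 + 1 = 4) = 4 (attained at k = 1)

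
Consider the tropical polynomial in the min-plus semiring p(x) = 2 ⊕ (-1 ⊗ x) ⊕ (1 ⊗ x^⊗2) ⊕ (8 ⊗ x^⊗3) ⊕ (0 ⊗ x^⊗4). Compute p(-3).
p(-3) = -12

A tropical monomial a ⊗ x^⊗i evaluates to a + i · x. Evaluating each term at x = -3:
  Term 0 contributes 2 + 0 · -3 = 2
  Term 1 contributes -1 + 1 · -3 = -4
  Term 2 contributes 1 + 2 · -3 = -5
  Term 3 contributes 8 + 3 · -3 = -1
  Term 4 contributes 0 + 4 · -3 = -12
p(-3) = ⊕ of these = min[2, -4, -5, -1, -12] = -12.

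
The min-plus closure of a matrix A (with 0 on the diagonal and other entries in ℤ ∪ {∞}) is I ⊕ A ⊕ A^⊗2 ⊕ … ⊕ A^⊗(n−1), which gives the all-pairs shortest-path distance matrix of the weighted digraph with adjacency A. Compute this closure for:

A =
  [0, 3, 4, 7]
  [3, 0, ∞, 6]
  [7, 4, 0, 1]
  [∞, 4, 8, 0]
Closure =
  [0, 3, 4, 5]
  [3, 0, 7, 6]
  [7, 4, 0, 1]
  [7, 4, 8, 0]

This is the Floyd-Warshall all-pairs shortest-path computation. For each intermediate vertex k = 0, 1, …, 3, update dist[i][j] ← min(dist[i][j], dist[i][k] + dist[k][j]). The final matrix gives, for each (i, j), the minimum total weight of any directed path from i to j (possibly empty when i = j).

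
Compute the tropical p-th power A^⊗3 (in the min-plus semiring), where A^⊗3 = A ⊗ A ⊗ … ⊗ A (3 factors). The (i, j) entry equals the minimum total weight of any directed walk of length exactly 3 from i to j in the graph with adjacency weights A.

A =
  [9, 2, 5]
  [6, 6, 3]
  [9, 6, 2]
A^⊗3 =
  [14, 10, 7]
  [14, 11, 7]
  [13, 10, 6]

Each entry (A^⊗3)_ij equals the minimum over all length-3 walks i = v_0 → v_1 → … → v_3 = j of Σ_t A[v_t][v_{t+1}]. For example, for (i, j) = (0, 2) we minimise over 9 possible intermediate vertex sequences; the minimum is 7, attained along the walk 0 → 1 → 2 → 2.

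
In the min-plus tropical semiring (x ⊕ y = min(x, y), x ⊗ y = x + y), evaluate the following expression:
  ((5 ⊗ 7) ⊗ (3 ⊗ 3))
((5 ⊗ 7) ⊗ (3 ⊗ 3)) = 18

Expand innermost to outermost. Recall ⊕ takes the minimum of its arguments and ⊗ takes their sum. Working out the expression ((5 ⊗ 7) ⊗ (3 ⊗ 3)) gives 18.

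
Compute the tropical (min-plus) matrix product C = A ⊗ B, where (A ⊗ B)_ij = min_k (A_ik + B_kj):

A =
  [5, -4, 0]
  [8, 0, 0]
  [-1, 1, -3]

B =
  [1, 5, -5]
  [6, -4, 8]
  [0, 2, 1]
A ⊗ B =
  [0, -8, 0]
  [0, -4, 1]
  [-3, -3, -6]

Apply the min-plus product entry-by-entry:
  C[0][0] = min over k of (A[0][0] + B[0][0] = 5 + 1 = 6, A[0][1] + B[1][0] = -4 + 6 = 2, A[0][2] + B[2][0] = 0 + 0 = 0) = 0 (attained at k = 2)
  C[0][1] = min over k of (A[0][0] + B[0][1] = 5 + 5 = 10, A[0][1] + B[1][1] = -4 + -4 = -8, A[0][2] + B[2][1] = 0 + 2 = 2) = -8 (attained at k = 1)
  C[0][2] = min over k of (A[0][0] + B[0][2] = 5 + -5 = 0, A[0][1] + B[1][2] = -4 + 8 = 4, A[0][2] + B[2][2] = 0 + 1 = 1) = 0 (attained at k = 0)
  C[1][0] = min over k of (A[1][0] + B[0][0] = 8 + 1 = 9, A[1][1] + B[1][0] = 0 + 6 = 6, A[1][2] + B[2][0] = 0 + 0 = 0) = 0 (attained at k = 2)
  C[1][1] = min over k of (A[1][0] + B[0][1] = 8 + 5 = 13, A[1][1] + B[1][1] = 0 + -4 = -4, A[1][2] + B[2][1] = 0 + 2 = 2) = -4 (attained at k = 1)
  C[1][2] = min over k of (A[1][0] + B[0][2] = 8 + -5 = 3, A[1][1] + B[1][2] = 0 + 8 = 8, A[1][2] + B[2][2] = 0 + 1 = 1) = 1 (attained at k = 2)
  C[2][0] = min over k of (A[2][0] + B[0][0] = -1 + 1 = 0, A[2][1] + B[1][0] = 1 + 6 = 7, A[2][2] + B[2][0] = -3 + 0 = -3) = -3 (attained at k = 2)
  C[2][1] = min over k of (A[2][0] + B[0][1] = -1 + 5 = 4, A[2][1] + B[1][1] = 1 + -4 = -3, A[2][2] + B[2][1] = -3 + 2 = -1) = -3 (attained at k = 1)
  C[2][2] = min over k of (A[2][0] + B[0][2] = -1 + -5 = -6, A[2][1] + B[1][2] = 1 + 8 = 9, A[2][2] + B[2][2] = -3 + 1 = -2) = -6 (attained at k = 0)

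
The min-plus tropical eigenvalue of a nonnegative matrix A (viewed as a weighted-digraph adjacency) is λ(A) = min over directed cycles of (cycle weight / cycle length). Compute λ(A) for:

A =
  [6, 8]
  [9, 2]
λ(A) = 2

Enumerate directed cycles and compute their means (weight / length). Sample:
  cycle 0 → 0: weight = 6, length = 1, mean = 6/1 ≈ 6.000
  cycle 1 → 1: weight = 2, length = 1, mean = 2/1 ≈ 2.000
  cycle 0 → 1 → 0: weight = 17, length = 2, mean = 17/2 ≈ 8.500
  cycle 1 → 0 → 1: weight = 17, length = 2, mean = 17/2 ≈ 8.500
Minimum mean = 2.000, attained e.g. along the cycle 1 → 1 with weight 2 and length 1. So λ(A) = 2/1 = 2.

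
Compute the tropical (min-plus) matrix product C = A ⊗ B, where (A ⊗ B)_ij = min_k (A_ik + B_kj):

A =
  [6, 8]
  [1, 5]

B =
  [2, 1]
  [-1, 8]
A ⊗ B =
  [7, 7]
  [3, 2]

Apply the min-plus product entry-by-entry:
  C[0][0] = min over k of (A[0][0] + B[0][0] = 6 + 2 = 8, A[0][1] + B[1][0] = 8 + -1 = 7) = 7 (attained at k = 1)
  C[0][1] = min over k of (A[0][0] + B[0][1] = 6 + 1 = 7, A[0][1] + B[1][1] = 8 + 8 = 16) = 7 (attained at k = 0)
  C[1][0] = min over k of (A[1][0] + B[0][0] = 1 + 2 = 3, A[1][1] + B[1][0] = 5 + -1 = 4) = 3 (attained at k = 0)
  C[1][1] = min over k of (A[1][0] + B[0][1] = 1 + 1 = 2, A[1][1] + B[1][1] = 5 + 8 = 13) = 2 (attained at k = 0)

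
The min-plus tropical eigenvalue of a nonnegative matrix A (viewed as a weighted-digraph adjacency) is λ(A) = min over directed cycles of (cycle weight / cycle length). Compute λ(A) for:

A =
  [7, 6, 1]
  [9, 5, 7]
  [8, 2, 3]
λ(A) = 3

Enumerate directed cycles and compute their means (weight / length). Sample:
  cycle 0 → 0: weight = 7, length = 1, mean = 7/1 ≈ 7.000
  cycle 1 → 1: weight = 5, length = 1, mean = 5/1 ≈ 5.000
  cycle 2 → 2: weight = 3, length = 1, mean = 3/1 ≈ 3.000
  cycle 0 → 1 → 0: weight = 15, length = 2, mean = 15/2 ≈ 7.500
  cycle 0 → 2 → 0: weight = 9, length = 2, mean = 9/2 ≈ 4.500
  cycle 1 → 0 → 1: weight = 15, length = 2, mean = 15/2 ≈ 7.500
Minimum mean = 3.000, attained e.g. along the cycle 2 → 2 with weight 3 and length 1. So λ(A) = 3/1 = 3.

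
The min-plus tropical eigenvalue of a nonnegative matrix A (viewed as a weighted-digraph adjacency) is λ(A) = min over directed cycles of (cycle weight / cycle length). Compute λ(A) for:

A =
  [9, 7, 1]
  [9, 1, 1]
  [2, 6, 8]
λ(A) = 1

Enumerate directed cycles and compute their means (weight / length). Sample:
  cycle 0 → 0: weight = 9, length = 1, mean = 9/1 ≈ 9.000
  cycle 1 → 1: weight = 1, length = 1, mean = 1/1 ≈ 1.000
  cycle 2 → 2: weight = 8, length = 1, mean = 8/1 ≈ 8.000
  cycle 0 → 1 → 0: weight = 16, length = 2, mean = 16/2 ≈ 8.000
  cycle 0 → 2 → 0: weight = 3, length = 2, mean = 3/2 ≈ 1.500
  cycle 1 → 0 → 1: weight = 16, length = 2, mean = 16/2 ≈ 8.000
Minimum mean = 1.000, attained e.g. along the cycle 1 → 1 with weight 1 and length 1. So λ(A) = 1/1 = 1.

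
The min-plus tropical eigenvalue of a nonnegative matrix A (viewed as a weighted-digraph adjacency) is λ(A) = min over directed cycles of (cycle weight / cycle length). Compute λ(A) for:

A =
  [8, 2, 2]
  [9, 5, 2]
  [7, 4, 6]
λ(A) = 3

Enumerate directed cycles and compute their means (weight / length). Sample:
  cycle 0 → 0: weight = 8, length = 1, mean = 8/1 ≈ 8.000
  cycle 1 → 1: weight = 5, length = 1, mean = 5/1 ≈ 5.000
  cycle 2 → 2: weight = 6, length = 1, mean = 6/1 ≈ 6.000
  cycle 0 → 1 → 0: weight = 11, length = 2, mean = 11/2 ≈ 5.500
  cycle 0 → 2 → 0: weight = 9, length = 2, mean = 9/2 ≈ 4.500
  cycle 1 → 0 → 1: weight = 11, length = 2, mean = 11/2 ≈ 5.500
Minimum mean = 3.000, attained e.g. along the cycle 1 → 2 → 1 with weight 6 and length 2. So λ(A) = 6/2 = 3.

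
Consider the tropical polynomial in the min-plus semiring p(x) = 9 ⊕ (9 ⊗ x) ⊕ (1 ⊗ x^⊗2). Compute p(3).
p(3) = 7

A tropical monomial a ⊗ x^⊗i evaluates to a + i · x. Evaluating each term at x = 3:
  Term 0 contributes 9 + 0 · 3 = 9
  Term 1 contributes 9 + 1 · 3 = 12
  Term 2 contributes 1 + 2 · 3 = 7
p(3) = ⊕ of these = min[9, 12, 7] = 7.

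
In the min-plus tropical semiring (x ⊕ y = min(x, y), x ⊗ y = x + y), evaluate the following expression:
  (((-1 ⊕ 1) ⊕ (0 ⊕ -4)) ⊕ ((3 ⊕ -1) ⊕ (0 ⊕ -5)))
(((-1 ⊕ 1) ⊕ (0 ⊕ -4)) ⊕ ((3 ⊕ -1) ⊕ (0 ⊕ -5))) = -5

Expand innermost to outermost. Recall ⊕ takes the minimum of its arguments and ⊗ takes their sum. Working out the expression (((-1 ⊕ 1) ⊕ (0 ⊕ -4)) ⊕ ((3 ⊕ -1) ⊕ (0 ⊕ -5))) gives -5.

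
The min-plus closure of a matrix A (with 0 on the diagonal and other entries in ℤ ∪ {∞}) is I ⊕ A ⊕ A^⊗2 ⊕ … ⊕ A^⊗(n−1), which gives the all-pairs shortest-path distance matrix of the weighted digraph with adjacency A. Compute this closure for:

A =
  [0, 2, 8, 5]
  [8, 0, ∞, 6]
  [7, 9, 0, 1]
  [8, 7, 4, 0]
Closure =
  [0, 2, 8, 5]
  [8, 0, 10, 6]
  [7, 8, 0, 1]
  [8, 7, 4, 0]

This is the Floyd-Warshall all-pairs shortest-path computation. For each intermediate vertex k = 0, 1, …, 3, update dist[i][j] ← min(dist[i][j], dist[i][k] + dist[k][j]). The final matrix gives, for each (i, j), the minimum total weight of any directed path from i to j (possibly empty when i = j).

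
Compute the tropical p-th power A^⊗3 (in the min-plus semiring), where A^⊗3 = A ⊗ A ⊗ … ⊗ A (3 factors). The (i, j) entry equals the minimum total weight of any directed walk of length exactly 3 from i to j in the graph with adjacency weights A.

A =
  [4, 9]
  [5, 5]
A^⊗3 =
  [12, 17]
  [13, 15]

Each entry (A^⊗3)_ij equals the minimum over all length-3 walks i = v_0 → v_1 → … → v_3 = j of Σ_t A[v_t][v_{t+1}]. For example, for (i, j) = (0, 1) we minimise over 4 possible intermediate vertex sequences; the minimum is 17, attained along the walk 0 → 0 → 0 → 1.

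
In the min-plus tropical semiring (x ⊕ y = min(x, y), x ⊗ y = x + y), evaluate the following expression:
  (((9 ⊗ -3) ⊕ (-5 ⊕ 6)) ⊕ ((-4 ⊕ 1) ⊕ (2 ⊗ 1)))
(((9 ⊗ -3) ⊕ (-5 ⊕ 6)) ⊕ ((-4 ⊕ 1) ⊕ (2 ⊗ 1))) = -5

Expand innermost to outermost. Recall ⊕ takes the minimum of its arguments and ⊗ takes their sum. Working out the expression (((9 ⊗ -3) ⊕ (-5 ⊕ 6)) ⊕ ((-4 ⊕ 1) ⊕ (2 ⊗ 1))) gives -5.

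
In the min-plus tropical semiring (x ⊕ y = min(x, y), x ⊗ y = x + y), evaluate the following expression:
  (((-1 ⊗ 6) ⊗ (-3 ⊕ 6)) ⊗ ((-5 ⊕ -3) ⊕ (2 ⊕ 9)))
(((-1 ⊗ 6) ⊗ (-3 ⊕ 6)) ⊗ ((-5 ⊕ -3) ⊕ (2 ⊕ 9))) = -3

Expand innermost to outermost. Recall ⊕ takes the minimum of its arguments and ⊗ takes their sum. Working out the expression (((-1 ⊗ 6) ⊗ (-3 ⊕ 6)) ⊗ ((-5 ⊕ -3) ⊕ (2 ⊕ 9))) gives -3.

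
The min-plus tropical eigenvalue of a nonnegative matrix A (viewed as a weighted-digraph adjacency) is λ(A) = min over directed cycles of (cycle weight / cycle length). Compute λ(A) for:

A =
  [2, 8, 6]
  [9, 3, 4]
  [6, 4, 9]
λ(A) = 2

Enumerate directed cycles and compute their means (weight / length). Sample:
  cycle 0 → 0: weight = 2, length = 1, mean = 2/1 ≈ 2.000
  cycle 1 → 1: weight = 3, length = 1, mean = 3/1 ≈ 3.000
  cycle 2 → 2: weight = 9, length = 1, mean = 9/1 ≈ 9.000
  cycle 0 → 1 → 0: weight = 17, length = 2, mean = 17/2 ≈ 8.500
  cycle 0 → 2 → 0: weight = 12, length = 2, mean = 12/2 ≈ 6.000
  cycle 1 → 0 → 1: weight = 17, length = 2, mean = 17/2 ≈ 8.500
Minimum mean = 2.000, attained e.g. along the cycle 0 → 0 with weight 2 and length 1. So λ(A) = 2/1 = 2.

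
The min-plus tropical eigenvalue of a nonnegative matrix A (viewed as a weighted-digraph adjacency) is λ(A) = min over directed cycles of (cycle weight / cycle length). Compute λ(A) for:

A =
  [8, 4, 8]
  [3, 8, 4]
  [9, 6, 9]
λ(A) = 7/2

Enumerate directed cycles and compute their means (weight / length). Sample:
  cycle 0 → 0: weight = 8, length = 1, mean = 8/1 ≈ 8.000
  cycle 1 → 1: weight = 8, length = 1, mean = 8/1 ≈ 8.000
  cycle 2 → 2: weight = 9, length = 1, mean = 9/1 ≈ 9.000
  cycle 0 → 1 → 0: weight = 7, length = 2, mean = 7/2 ≈ 3.500
  cycle 0 → 2 → 0: weight = 17, length = 2, mean = 17/2 ≈ 8.500
  cycle 1 → 0 → 1: weight = 7, length = 2, mean = 7/2 ≈ 3.500
Minimum mean = 3.500, attained e.g. along the cycle 0 → 1 → 0 with weight 7 and length 2. So λ(A) = 7/2 = 7/2.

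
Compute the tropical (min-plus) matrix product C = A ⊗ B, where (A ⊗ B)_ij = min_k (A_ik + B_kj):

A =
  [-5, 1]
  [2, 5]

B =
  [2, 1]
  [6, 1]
A ⊗ B =
  [-3, -4]
  [4, 3]

Apply the min-plus product entry-by-entry:
  C[0][0] = min over k of (A[0][0] + B[0][0] = -5 + 2 = -3, A[0][1] + B[1][0] = 1 + 6 = 7) = -3 (attained at k = 0)
  C[0][1] = min over k of (A[0][0] + B[0][1] = -5 + 1 = -4, A[0][1] + B[1][1] = 1 + 1 = 2) = -4 (attained at k = 0)
  C[1][0] = min over k of (A[1][0] + B[0][0] = 2 + 2 = 4, A[1][1] + B[1][0] = 5 + 6 = 11) = 4 (attained at k = 0)
  C[1][1] = min over k of (A[1][0] + B[0][1] = 2 + 1 = 3, A[1][1] + B[1][1] = 5 + 1 = 6) = 3 (attained at k = 0)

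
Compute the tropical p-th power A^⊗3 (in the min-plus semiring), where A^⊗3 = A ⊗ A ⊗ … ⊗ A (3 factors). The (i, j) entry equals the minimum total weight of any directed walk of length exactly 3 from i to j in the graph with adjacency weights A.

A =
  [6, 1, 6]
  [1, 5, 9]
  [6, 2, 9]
A^⊗3 =
  [7, 3, 8]
  [3, 7, 11]
  [8, 4, 9]

Each entry (A^⊗3)_ij equals the minimum over all length-3 walks i = v_0 → v_1 → … → v_3 = j of Σ_t A[v_t][v_{t+1}]. For example, for (i, j) = (0, 2) we minimise over 9 possible intermediate vertex sequences; the minimum is 8, attained along the walk 0 → 1 → 0 → 2.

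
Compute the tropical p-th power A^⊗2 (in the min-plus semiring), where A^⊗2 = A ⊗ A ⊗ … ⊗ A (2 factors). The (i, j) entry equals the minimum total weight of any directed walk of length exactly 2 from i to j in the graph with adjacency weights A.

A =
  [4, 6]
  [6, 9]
A^⊗2 =
  [8, 10]
  [10, 12]

Each entry (A^⊗2)_ij equals the minimum over all length-2 walks i = v_0 → v_1 → … → v_2 = j of Σ_t A[v_t][v_{t+1}]. For example, for (i, j) = (0, 1) we minimise over 2 possible intermediate vertex sequences; the minimum is 10, attained along the walk 0 → 0 → 1.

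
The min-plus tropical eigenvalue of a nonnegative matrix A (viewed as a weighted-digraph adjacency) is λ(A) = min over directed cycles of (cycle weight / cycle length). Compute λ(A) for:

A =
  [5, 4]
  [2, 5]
λ(A) = 3

Enumerate directed cycles and compute their means (weight / length). Sample:
  cycle 0 → 0: weight = 5, length = 1, mean = 5/1 ≈ 5.000
  cycle 1 → 1: weight = 5, length = 1, mean = 5/1 ≈ 5.000
  cycle 0 → 1 → 0: weight = 6, length = 2, mean = 6/2 ≈ 3.000
  cycle 1 → 0 → 1: weight = 6, length = 2, mean = 6/2 ≈ 3.000
Minimum mean = 3.000, attained e.g. along the cycle 0 → 1 → 0 with weight 6 and length 2. So λ(A) = 6/2 = 3.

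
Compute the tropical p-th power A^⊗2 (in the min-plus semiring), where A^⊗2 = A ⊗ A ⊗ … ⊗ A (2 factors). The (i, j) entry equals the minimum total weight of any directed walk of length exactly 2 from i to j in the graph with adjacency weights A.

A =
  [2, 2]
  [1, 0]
A^⊗2 =
  [3, 2]
  [1, 0]

Each entry (A^⊗2)_ij equals the minimum over all length-2 walks i = v_0 → v_1 → … → v_2 = j of Σ_t A[v_t][v_{t+1}]. For example, for (i, j) = (0, 1) we minimise over 2 possible intermediate vertex sequences; the minimum is 2, attained along the walk 0 → 1 → 1.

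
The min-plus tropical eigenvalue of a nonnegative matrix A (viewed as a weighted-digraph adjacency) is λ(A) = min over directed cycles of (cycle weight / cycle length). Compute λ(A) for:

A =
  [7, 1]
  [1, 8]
λ(A) = 1

Enumerate directed cycles and compute their means (weight / length). Sample:
  cycle 0 → 0: weight = 7, length = 1, mean = 7/1 ≈ 7.000
  cycle 1 → 1: weight = 8, length = 1, mean = 8/1 ≈ 8.000
  cycle 0 → 1 → 0: weight = 2, length = 2, mean = 2/2 ≈ 1.000
  cycle 1 → 0 → 1: weight = 2, length = 2, mean = 2/2 ≈ 1.000
Minimum mean = 1.000, attained e.g. along the cycle 0 → 1 → 0 with weight 2 and length 2. So λ(A) = 2/2 = 1.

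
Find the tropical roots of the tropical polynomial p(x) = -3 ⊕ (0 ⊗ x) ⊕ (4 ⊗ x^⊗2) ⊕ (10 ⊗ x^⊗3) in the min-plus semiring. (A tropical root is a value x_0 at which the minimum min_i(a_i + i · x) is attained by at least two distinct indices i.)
Roots: {-6, -4, -3}

Each tropical root is a break point of the lower envelope of the lines y = a_i + i · x (there are 4 lines, with slopes 0, 1, ..., 3). Only the lines that attain the minimum somewhere contribute to roots; other lines are dominated. Here the surviving (envelope) indices are i = 3, i = 2, i = 1, i = 0.
Intersections between consecutive envelope lines give the roots: for adjacent envelope indices i < j the intersection is x = (a_i − a_j) / (j − i). Reading off the sorted break points: {-6, -4, -3}.
Verification: at each break x_0, at least two indices attain the minimum of min_i(a_i + i · x_0).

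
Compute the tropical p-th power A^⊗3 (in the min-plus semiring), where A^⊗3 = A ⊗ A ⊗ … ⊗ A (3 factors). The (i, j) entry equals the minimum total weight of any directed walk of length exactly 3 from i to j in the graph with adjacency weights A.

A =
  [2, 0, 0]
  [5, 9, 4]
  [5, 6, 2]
A^⊗3 =
  [6, 4, 4]
  [9, 7, 7]
  [9, 7, 6]

Each entry (A^⊗3)_ij equals the minimum over all length-3 walks i = v_0 → v_1 → … → v_3 = j of Σ_t A[v_t][v_{t+1}]. For example, for (i, j) = (0, 2) we minimise over 9 possible intermediate vertex sequences; the minimum is 4, attained along the walk 0 → 0 → 0 → 2.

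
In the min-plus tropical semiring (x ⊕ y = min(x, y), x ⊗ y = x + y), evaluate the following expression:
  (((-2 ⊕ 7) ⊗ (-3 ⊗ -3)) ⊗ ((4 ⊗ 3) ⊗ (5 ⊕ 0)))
(((-2 ⊕ 7) ⊗ (-3 ⊗ -3)) ⊗ ((4 ⊗ 3) ⊗ (5 ⊕ 0))) = -1

Expand innermost to outermost. Recall ⊕ takes the minimum of its arguments and ⊗ takes their sum. Working out the expression (((-2 ⊕ 7) ⊗ (-3 ⊗ -3)) ⊗ ((4 ⊗ 3) ⊗ (5 ⊕ 0))) gives -1.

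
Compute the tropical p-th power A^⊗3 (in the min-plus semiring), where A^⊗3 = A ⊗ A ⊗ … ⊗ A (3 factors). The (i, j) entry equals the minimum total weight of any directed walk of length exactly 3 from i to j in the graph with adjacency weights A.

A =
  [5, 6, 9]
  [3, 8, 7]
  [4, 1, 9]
A^⊗3 =
  [13, 14, 17]
  [11, 13, 15]
  [9, 9, 13]

Each entry (A^⊗3)_ij equals the minimum over all length-3 walks i = v_0 → v_1 → … → v_3 = j of Σ_t A[v_t][v_{t+1}]. For example, for (i, j) = (0, 2) we minimise over 9 possible intermediate vertex sequences; the minimum is 17, attained along the walk 0 → 2 → 1 → 2.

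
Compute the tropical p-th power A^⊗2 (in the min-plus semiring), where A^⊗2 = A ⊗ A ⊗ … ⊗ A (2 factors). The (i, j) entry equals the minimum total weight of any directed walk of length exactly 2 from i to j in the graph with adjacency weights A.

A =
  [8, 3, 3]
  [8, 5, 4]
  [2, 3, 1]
A^⊗2 =
  [5, 6, 4]
  [6, 7, 5]
  [3, 4, 2]

Each entry (A^⊗2)_ij equals the minimum over all length-2 walks i = v_0 → v_1 → … → v_2 = j of Σ_t A[v_t][v_{t+1}]. For example, for (i, j) = (0, 2) we minimise over 3 possible intermediate vertex sequences; the minimum is 4, attained along the walk 0 → 2 → 2.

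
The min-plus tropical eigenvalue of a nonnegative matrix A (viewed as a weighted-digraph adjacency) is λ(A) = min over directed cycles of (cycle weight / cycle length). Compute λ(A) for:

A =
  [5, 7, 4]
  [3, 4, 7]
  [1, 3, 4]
λ(A) = 5/2

Enumerate directed cycles and compute their means (weight / length). Sample:
  cycle 0 → 0: weight = 5, length = 1, mean = 5/1 ≈ 5.000
  cycle 1 → 1: weight = 4, length = 1, mean = 4/1 ≈ 4.000
  cycle 2 → 2: weight = 4, length = 1, mean = 4/1 ≈ 4.000
  cycle 0 → 1 → 0: weight = 10, length = 2, mean = 10/2 ≈ 5.000
  cycle 0 → 2 → 0: weight = 5, length = 2, mean = 5/2 ≈ 2.500
  cycle 1 → 0 → 1: weight = 10, length = 2, mean = 10/2 ≈ 5.000
Minimum mean = 2.500, attained e.g. along the cycle 0 → 2 → 0 with weight 5 and length 2. So λ(A) = 5/2 = 5/2.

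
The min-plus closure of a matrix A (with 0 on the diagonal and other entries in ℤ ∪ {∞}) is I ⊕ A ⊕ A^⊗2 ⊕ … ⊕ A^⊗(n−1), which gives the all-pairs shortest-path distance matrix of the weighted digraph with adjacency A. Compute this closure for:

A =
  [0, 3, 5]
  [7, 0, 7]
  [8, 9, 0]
Closure =
  [0, 3, 5]
  [7, 0, 7]
  [8, 9, 0]

This is the Floyd-Warshall all-pairs shortest-path computation. For each intermediate vertex k = 0, 1, …, 2, update dist[i][j] ← min(dist[i][j], dist[i][k] + dist[k][j]). The final matrix gives, for each (i, j), the minimum total weight of any directed path from i to j (possibly empty when i = j).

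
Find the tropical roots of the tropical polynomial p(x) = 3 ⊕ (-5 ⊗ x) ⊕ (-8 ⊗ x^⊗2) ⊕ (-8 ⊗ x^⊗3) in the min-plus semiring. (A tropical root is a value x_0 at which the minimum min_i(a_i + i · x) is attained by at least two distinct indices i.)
Roots: {0, 3, 8}

Each tropical root is a break point of the lower envelope of the lines y = a_i + i · x (there are 4 lines, with slopes 0, 1, ..., 3). Only the lines that attain the minimum somewhere contribute to roots; other lines are dominated. Here the surviving (envelope) indices are i = 3, i = 2, i = 1, i = 0.
Intersections between consecutive envelope lines give the roots: for adjacent envelope indices i < j the intersection is x = (a_i − a_j) / (j − i). Reading off the sorted break points: {0, 3, 8}.
Verification: at each break x_0, at least two indices attain the minimum of min_i(a_i + i · x_0).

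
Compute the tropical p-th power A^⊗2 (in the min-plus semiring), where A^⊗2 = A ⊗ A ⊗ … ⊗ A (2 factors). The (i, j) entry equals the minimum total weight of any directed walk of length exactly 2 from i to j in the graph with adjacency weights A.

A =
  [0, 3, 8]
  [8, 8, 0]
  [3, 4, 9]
A^⊗2 =
  [0, 3, 3]
  [3, 4, 8]
  [3, 6, 4]

Each entry (A^⊗2)_ij equals the minimum over all length-2 walks i = v_0 → v_1 → … → v_2 = j of Σ_t A[v_t][v_{t+1}]. For example, for (i, j) = (0, 2) we minimise over 3 possible intermediate vertex sequences; the minimum is 3, attained along the walk 0 → 1 → 2.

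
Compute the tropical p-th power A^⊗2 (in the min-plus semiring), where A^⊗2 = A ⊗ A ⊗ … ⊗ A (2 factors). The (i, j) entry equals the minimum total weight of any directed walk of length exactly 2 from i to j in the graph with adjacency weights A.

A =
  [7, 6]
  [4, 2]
A^⊗2 =
  [10, 8]
  [6, 4]

Each entry (A^⊗2)_ij equals the minimum over all length-2 walks i = v_0 → v_1 → … → v_2 = j of Σ_t A[v_t][v_{t+1}]. For example, for (i, j) = (0, 1) we minimise over 2 possible intermediate vertex sequences; the minimum is 8, attained along the walk 0 → 1 → 1.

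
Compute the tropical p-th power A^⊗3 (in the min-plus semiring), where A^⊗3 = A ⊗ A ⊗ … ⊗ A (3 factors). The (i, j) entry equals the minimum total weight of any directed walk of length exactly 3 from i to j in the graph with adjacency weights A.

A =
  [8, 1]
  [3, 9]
A^⊗3 =
  [12, 5]
  [7, 12]

Each entry (A^⊗3)_ij equals the minimum over all length-3 walks i = v_0 → v_1 → … → v_3 = j of Σ_t A[v_t][v_{t+1}]. For example, for (i, j) = (0, 1) we minimise over 4 possible intermediate vertex sequences; the minimum is 5, attained along the walk 0 → 1 → 0 → 1.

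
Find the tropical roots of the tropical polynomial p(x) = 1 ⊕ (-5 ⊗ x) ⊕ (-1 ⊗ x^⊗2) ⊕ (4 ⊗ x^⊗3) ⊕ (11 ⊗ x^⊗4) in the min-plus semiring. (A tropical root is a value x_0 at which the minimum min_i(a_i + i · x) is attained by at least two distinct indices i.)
Roots: {-7, -5, -4, 6}

Each tropical root is a break point of the lower envelope of the lines y = a_i + i · x (there are 5 lines, with slopes 0, 1, ..., 4). Only the lines that attain the minimum somewhere contribute to roots; other lines are dominated. Here the surviving (envelope) indices are i = 4, i = 3, i = 2, i = 1, i = 0.
Intersections between consecutive envelope lines give the roots: for adjacent envelope indices i < j the intersection is x = (a_i − a_j) / (j − i). Reading off the sorted break points: {-7, -5, -4, 6}.
Verification: at each break x_0, at least two indices attain the minimum of min_i(a_i + i · x_0).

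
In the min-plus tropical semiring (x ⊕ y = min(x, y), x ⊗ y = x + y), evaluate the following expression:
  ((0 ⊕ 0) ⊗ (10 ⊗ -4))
((0 ⊕ 0) ⊗ (10 ⊗ -4)) = 6

Expand innermost to outermost. Recall ⊕ takes the minimum of its arguments and ⊗ takes their sum. Working out the expression ((0 ⊕ 0) ⊗ (10 ⊗ -4)) gives 6.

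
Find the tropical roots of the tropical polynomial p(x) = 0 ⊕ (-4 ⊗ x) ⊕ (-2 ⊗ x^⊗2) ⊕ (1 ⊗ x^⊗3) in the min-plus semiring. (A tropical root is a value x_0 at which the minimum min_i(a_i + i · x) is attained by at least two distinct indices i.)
Roots: {-3, -2, 4}

Each tropical root is a break point of the lower envelope of the lines y = a_i + i · x (there are 4 lines, with slopes 0, 1, ..., 3). Only the lines that attain the minimum somewhere contribute to roots; other lines are dominated. Here the surviving (envelope) indices are i = 3, i = 2, i = 1, i = 0.
Intersections between consecutive envelope lines give the roots: for adjacent envelope indices i < j the intersection is x = (a_i − a_j) / (j − i). Reading off the sorted break points: {-3, -2, 4}.
Verification: at each break x_0, at least two indices attain the minimum of min_i(a_i + i · x_0).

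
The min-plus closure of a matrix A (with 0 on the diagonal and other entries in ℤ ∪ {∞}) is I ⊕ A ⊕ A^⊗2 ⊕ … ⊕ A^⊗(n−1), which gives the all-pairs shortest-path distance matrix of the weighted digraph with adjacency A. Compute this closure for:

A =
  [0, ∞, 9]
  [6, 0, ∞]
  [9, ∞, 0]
Closure =
  [0, ∞, 9]
  [6, 0, 15]
  [9, ∞, 0]

This is the Floyd-Warshall all-pairs shortest-path computation. For each intermediate vertex k = 0, 1, …, 2, update dist[i][j] ← min(dist[i][j], dist[i][k] + dist[k][j]). The final matrix gives, for each (i, j), the minimum total weight of any directed path from i to j (possibly empty when i = j).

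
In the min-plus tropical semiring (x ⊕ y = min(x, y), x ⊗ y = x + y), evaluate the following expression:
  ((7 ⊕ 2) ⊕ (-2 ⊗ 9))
((7 ⊕ 2) ⊕ (-2 ⊗ 9)) = 2

Expand innermost to outermost. Recall ⊕ takes the minimum of its arguments and ⊗ takes their sum. Working out the expression ((7 ⊕ 2) ⊕ (-2 ⊗ 9)) gives 2.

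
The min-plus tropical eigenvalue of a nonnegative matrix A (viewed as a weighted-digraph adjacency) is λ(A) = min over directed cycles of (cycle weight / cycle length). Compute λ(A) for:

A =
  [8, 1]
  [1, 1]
λ(A) = 1

Enumerate directed cycles and compute their means (weight / length). Sample:
  cycle 0 → 0: weight = 8, length = 1, mean = 8/1 ≈ 8.000
  cycle 1 → 1: weight = 1, length = 1, mean = 1/1 ≈ 1.000
  cycle 0 → 1 → 0: weight = 2, length = 2, mean = 2/2 ≈ 1.000
  cycle 1 → 0 → 1: weight = 2, length = 2, mean = 2/2 ≈ 1.000
Minimum mean = 1.000, attained e.g. along the cycle 1 → 1 with weight 1 and length 1. So λ(A) = 1/1 = 1.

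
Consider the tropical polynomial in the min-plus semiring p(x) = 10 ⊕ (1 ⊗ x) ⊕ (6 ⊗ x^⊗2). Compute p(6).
p(6) = 7

A tropical monomial a ⊗ x^⊗i evaluates to a + i · x. Evaluating each term at x = 6:
  Term 0 contributes 10 + 0 · 6 = 10
  Term 1 contributes 1 + 1 · 6 = 7
  Term 2 contributes 6 + 2 · 6 = 18
p(6) = ⊕ of these = min[10, 7, 18] = 7.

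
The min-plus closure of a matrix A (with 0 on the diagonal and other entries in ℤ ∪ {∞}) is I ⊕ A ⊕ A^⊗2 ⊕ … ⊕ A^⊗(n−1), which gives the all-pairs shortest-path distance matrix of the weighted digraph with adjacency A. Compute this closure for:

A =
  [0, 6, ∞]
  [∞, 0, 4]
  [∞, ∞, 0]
Closure =
  [0, 6, 10]
  [∞, 0, 4]
  [∞, ∞, 0]

This is the Floyd-Warshall all-pairs shortest-path computation. For each intermediate vertex k = 0, 1, …, 2, update dist[i][j] ← min(dist[i][j], dist[i][k] + dist[k][j]). The final matrix gives, for each (i, j), the minimum total weight of any directed path from i to j (possibly empty when i = j).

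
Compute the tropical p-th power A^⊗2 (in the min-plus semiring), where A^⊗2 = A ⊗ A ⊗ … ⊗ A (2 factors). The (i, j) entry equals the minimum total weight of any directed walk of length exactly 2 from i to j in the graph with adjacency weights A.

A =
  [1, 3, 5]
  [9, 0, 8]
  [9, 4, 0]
A^⊗2 =
  [2, 3, 5]
  [9, 0, 8]
  [9, 4, 0]

Each entry (A^⊗2)_ij equals the minimum over all length-2 walks i = v_0 → v_1 → … → v_2 = j of Σ_t A[v_t][v_{t+1}]. For example, for (i, j) = (0, 2) we minimise over 3 possible intermediate vertex sequences; the minimum is 5, attained along the walk 0 → 2 → 2.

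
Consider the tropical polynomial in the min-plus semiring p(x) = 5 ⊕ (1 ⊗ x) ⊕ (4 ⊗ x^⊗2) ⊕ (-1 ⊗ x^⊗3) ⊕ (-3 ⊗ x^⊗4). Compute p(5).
p(5) = 5

A tropical monomial a ⊗ x^⊗i evaluates to a + i · x. Evaluating each term at x = 5:
  Term 0 contributes 5 + 0 · 5 = 5
  Term 1 contributes 1 + 1 · 5 = 6
  Term 2 contributes 4 + 2 · 5 = 14
  Term 3 contributes -1 + 3 · 5 = 14
  Term 4 contributes -3 + 4 · 5 = 17
p(5) = ⊕ of these = min[5, 6, 14, 14, 17] = 5.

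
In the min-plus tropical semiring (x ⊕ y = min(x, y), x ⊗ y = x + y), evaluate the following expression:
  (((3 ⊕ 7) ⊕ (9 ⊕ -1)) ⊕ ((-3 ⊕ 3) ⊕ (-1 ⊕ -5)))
(((3 ⊕ 7) ⊕ (9 ⊕ -1)) ⊕ ((-3 ⊕ 3) ⊕ (-1 ⊕ -5))) = -5

Expand innermost to outermost. Recall ⊕ takes the minimum of its arguments and ⊗ takes their sum. Working out the expression (((3 ⊕ 7) ⊕ (9 ⊕ -1)) ⊕ ((-3 ⊕ 3) ⊕ (-1 ⊕ -5))) gives -5.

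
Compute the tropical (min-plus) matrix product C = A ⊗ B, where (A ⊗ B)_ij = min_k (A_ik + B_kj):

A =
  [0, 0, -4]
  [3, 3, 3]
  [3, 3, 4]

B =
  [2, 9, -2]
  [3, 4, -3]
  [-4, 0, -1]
A ⊗ B =
  [-8, -4, -5]
  [-1, 3, 0]
  [0, 4, 0]

Apply the min-plus product entry-by-entry:
  C[0][0] = min over k of (A[0][0] + B[0][0] = 0 + 2 = 2, A[0][1] + B[1][0] = 0 + 3 = 3, A[0][2] + B[2][0] = -4 + -4 = -8) = -8 (attained at k = 2)
  C[0][1] = min over k of (A[0][0] + B[0][1] = 0 + 9 = 9, A[0][1] + B[1][1] = 0 + 4 = 4, A[0][2] + B[2][1] = -4 + 0 = -4) = -4 (attained at k = 2)
  C[0][2] = min over k of (A[0][0] + B[0][2] = 0 + -2 = -2, A[0][1] + B[1][2] = 0 + -3 = -3, A[0][2] + B[2][2] = -4 + -1 = -5) = -5 (attained at k = 2)
  C[1][0] = min over k of (A[1][0] + B[0][0] = 3 + 2 = 5, A[1][1] + B[1][0] = 3 + 3 = 6, A[1][2] + B[2][0] = 3 + -4 = -1) = -1 (attained at k = 2)
  C[1][1] = min over k of (A[1][0] + B[0][1] = 3 + 9 = 12, A[1][1] + B[1][1] = 3 + 4 = 7, A[1][2] + B[2][1] = 3 + 0 = 3) = 3 (attained at k = 2)
  C[1][2] = min over k of (A[1][0] + B[0][2] = 3 + -2 = 1, A[1][1] + B[1][2] = 3 + -3 = 0, A[1][2] + B[2][2] = 3 + -1 = 2) = 0 (attained at k = 1)
  C[2][0] = min over k of (A[2][0] + B[0][0] = 3 + 2 = 5, A[2][1] + B[1][0] = 3 + 3 = 6, A[2][2] + B[2][0] = 4 + -4 = 0) = 0 (attained at k = 2)
  C[2][1] = min over k of (A[2][0] + B[0][1] = 3 + 9 = 12, A[2][1] + B[1][1] = 3 + 4 = 7, A[2][2] + B[2][1] = 4 + 0 = 4) = 4 (attained at k = 2)
  C[2][2] = min over k of (A[2][0] + B[0][2] = 3 + -2 = 1, A[2][1] + B[1][2] = 3 + -3 = 0, A[2][2] + B[2][2] = 4 + -1 = 3) = 0 (attained at k = 1)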